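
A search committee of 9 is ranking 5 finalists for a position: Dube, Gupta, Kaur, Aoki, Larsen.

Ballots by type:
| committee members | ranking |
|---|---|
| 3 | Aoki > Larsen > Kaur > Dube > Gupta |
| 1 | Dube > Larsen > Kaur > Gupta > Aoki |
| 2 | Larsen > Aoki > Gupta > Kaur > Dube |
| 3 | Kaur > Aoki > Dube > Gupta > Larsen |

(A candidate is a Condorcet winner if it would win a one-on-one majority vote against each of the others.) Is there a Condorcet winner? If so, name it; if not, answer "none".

Pairwise majorities:
Dube vs Gupta: Dube preferred on 3+1+3 = 7 ballots; Dube wins 7–2.
Dube vs Kaur: Kaur wins 8–1.
Dube vs Aoki: Dube preferred on 1 ballot; Aoki wins 8–1.
Dube vs Larsen: Larsen, 5–4.
Gupta–Kaur: Kaur 7–2.
Gupta vs Aoki: Aoki wins 8–1.
Gupta vs Larsen: 3 to 6, Larsen.
Kaur vs Aoki: Kaur preferred on 1+3 = 4 ballots; Aoki wins 5–4.
Kaur vs Larsen: Larsen wins 6–3.
Aoki vs Larsen: Aoki preferred on 3+3 = 6 ballots; Aoki wins 6–3.
Only Aoki has no losses; Aoki is the Condorcet winner.

Aoki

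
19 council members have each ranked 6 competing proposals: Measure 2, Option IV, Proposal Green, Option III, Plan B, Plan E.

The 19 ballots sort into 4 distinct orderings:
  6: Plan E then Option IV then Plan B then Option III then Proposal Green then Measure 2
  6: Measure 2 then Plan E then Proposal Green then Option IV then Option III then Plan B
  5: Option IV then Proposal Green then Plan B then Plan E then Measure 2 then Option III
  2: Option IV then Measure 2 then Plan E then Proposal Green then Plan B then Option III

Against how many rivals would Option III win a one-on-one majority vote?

0

Option III against each rival (19 council members):
Option III vs Measure 2: Option III is ranked higher on 6 ballots, Measure 2 on 13. Measure 2 wins 13–6.
Option III vs Option IV: Option III preferred on 0 ballots; Option IV wins 19–0.
Option III vs Proposal Green: Proposal Green wins 13–6.
Option III vs Plan B: 6 for Option III, 13 for Plan B — Plan B by 13–6.
Option III vs Plan E: Option III preferred on 0 ballots; Plan E wins 19–0.
Option III beats no one; loses to Measure 2, Option IV, Proposal Green, Plan B, Plan E — 0 pairwise wins.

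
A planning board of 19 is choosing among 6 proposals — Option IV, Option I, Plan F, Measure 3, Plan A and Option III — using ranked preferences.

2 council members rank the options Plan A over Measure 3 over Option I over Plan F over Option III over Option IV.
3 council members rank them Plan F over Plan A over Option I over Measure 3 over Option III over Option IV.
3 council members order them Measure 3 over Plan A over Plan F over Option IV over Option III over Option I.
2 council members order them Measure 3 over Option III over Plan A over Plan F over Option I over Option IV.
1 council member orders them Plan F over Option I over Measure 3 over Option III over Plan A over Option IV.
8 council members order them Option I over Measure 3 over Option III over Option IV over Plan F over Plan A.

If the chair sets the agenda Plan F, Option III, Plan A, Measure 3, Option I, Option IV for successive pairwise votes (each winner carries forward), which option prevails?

Option I

Round 1: Plan F vs Option III — 9–10, Option III advances.
Round 2: Option III vs Plan A — 11–8, Option III advances.
Round 3: Option III vs Measure 3 — 0–19, Measure 3 advances.
Round 4: Measure 3 vs Option I — 7–12, Option I advances.
Round 5: Option I vs Option IV — 16–3, Option I advances.
The agenda winner is Option I.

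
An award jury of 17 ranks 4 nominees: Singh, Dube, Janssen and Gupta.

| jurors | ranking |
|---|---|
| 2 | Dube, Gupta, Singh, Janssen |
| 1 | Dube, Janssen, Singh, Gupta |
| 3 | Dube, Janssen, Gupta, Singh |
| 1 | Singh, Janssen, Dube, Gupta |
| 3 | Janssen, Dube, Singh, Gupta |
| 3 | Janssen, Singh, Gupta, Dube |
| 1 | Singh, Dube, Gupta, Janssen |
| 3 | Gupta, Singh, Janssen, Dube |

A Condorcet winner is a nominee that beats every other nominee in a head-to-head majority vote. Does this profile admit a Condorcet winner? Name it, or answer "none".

Check each pair by majority over 17 ballots:
Singh vs Dube: Singh is ranked higher on 1+3+1+3 = 8 ballots, Dube on 9. Dube wins 9–8.
Singh vs Janssen: Singh is ranked higher on 2+1+1+3 = 7 ballots, Janssen on 10. Janssen wins 10–7.
Singh vs Gupta: 9 to 8, Singh.
Dube vs Janssen: Dube preferred on 2+1+3+1 = 7 ballots; Janssen wins 10–7.
Dube vs Gupta: Dube preferred on 2+1+3+1+3+1 = 11 ballots; Dube wins 11–6.
Janssen vs Gupta: 11 to 6, Janssen.
Only Janssen has no losses; Janssen is the Condorcet winner.

Janssen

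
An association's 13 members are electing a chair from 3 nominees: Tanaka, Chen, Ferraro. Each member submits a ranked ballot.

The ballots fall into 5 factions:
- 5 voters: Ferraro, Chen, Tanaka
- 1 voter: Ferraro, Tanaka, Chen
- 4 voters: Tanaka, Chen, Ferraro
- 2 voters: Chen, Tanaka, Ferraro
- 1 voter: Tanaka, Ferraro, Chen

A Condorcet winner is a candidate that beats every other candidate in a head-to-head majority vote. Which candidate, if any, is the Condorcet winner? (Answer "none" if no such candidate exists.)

Head-to-head results (13 voters):
Tanaka vs Chen: 1+4+1 = 6 for Tanaka, 7 for Chen — Chen by 7–6.
Tanaka vs Ferraro: Tanaka is ranked higher on 4+2+1 = 7 ballots, Ferraro on 6. Tanaka wins 7–6.
Chen vs Ferraro: 4+2 = 6 for Chen, 7 for Ferraro — Ferraro by 7–6.
Each candidate drops at least one matchup (Tanaka loses to Chen; Chen loses to Ferraro; Ferraro loses to Tanaka); the cycle Tanaka beats Ferraro beats Chen beats Tanaka rules out a Condorcet winner.

none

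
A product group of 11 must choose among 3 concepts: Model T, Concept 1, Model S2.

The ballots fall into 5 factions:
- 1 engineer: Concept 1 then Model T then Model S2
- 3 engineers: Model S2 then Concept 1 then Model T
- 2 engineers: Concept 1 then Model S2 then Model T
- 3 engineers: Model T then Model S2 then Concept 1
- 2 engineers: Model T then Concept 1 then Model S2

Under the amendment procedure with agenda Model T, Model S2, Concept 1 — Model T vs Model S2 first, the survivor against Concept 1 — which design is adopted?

Round 1: Model T vs Model S2 — 6–5, Model T advances.
Round 2: Model T vs Concept 1 — 5–6, Concept 1 advances.
Concept 1 survives the agenda.

Concept 1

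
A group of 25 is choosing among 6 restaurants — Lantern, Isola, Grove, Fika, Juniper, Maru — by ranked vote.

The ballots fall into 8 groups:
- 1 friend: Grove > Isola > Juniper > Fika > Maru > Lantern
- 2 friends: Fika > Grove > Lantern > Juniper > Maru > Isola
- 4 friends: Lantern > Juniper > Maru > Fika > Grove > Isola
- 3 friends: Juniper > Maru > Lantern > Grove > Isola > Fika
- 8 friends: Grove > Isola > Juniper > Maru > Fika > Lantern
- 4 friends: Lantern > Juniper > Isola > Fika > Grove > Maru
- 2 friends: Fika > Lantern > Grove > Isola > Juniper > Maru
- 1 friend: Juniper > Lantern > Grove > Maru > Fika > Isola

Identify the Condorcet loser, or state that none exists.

Pairwise majorities:
Lantern vs Isola: 16 to 9, Lantern.
Lantern vs Grove: Lantern is ranked higher on 4+3+4+2+1 = 14 ballots, Grove on 11. Lantern wins 14–11.
Lantern–Fika: Fika 13–12.
Lantern vs Juniper: Lantern preferred on 2+4+4+2 = 12 ballots; Juniper wins 13–12.
Lantern vs Maru: 13 to 12, Lantern.
Isola vs Grove: Isola is ranked higher on 4 ballots, Grove on 21. Grove wins 21–4.
Isola vs Fika: Isola is ranked higher on 1+3+8+4 = 16 ballots, Fika on 9. Isola wins 16–9.
Isola vs Juniper: Isola preferred on 1+8+2 = 11 ballots; Juniper wins 14–11.
Isola vs Maru: Isola preferred on 1+8+4+2 = 15 ballots; Isola wins 15–10.
Grove vs Fika: Grove, 13–12.
Grove vs Juniper: 1+2+8+2 = 13 for Grove, 12 for Juniper — Grove by 13–12.
Grove vs Maru: Grove, 18–7.
Fika–Juniper: Juniper 21–4.
Fika vs Maru: 1+2+4+2 = 9 for Fika, 16 for Maru — Maru by 16–9.
Juniper vs Maru: Juniper, 25–0.
No restaurant is winless: Lantern beats Isola; Isola beats Fika; Grove beats Isola; Fika beats Lantern; Juniper beats Lantern; Maru beats Fika. There is no Condorcet loser.

none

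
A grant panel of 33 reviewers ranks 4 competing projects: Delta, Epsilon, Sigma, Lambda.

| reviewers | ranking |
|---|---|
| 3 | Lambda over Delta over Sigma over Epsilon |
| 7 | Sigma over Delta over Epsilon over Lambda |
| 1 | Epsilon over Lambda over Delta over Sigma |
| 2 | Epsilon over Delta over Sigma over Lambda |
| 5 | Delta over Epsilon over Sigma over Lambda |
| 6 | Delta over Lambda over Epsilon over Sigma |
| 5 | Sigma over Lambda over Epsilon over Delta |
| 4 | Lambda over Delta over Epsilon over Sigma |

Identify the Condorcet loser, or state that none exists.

none

Head-to-head results (33 reviewers):
Delta vs Epsilon: Delta preferred on 3+7+5+6+4 = 25 ballots; Delta wins 25–8.
Delta vs Sigma: 3+1+2+5+6+4 = 21 for Delta, 12 for Sigma — Delta by 21–12.
Delta vs Lambda: Delta preferred on 7+2+5+6 = 20 ballots; Delta wins 20–13.
Epsilon vs Sigma: Epsilon is ranked higher on 1+2+5+6+4 = 18 ballots, Sigma on 15. Epsilon wins 18–15.
Epsilon–Lambda: Lambda 18–15.
Sigma vs Lambda: 7+2+5+5 = 19 for Sigma, 14 for Lambda — Sigma by 19–14.
Each project has at least one pairwise win (Delta beats Epsilon; Epsilon beats Sigma; Sigma beats Lambda; Lambda beats Epsilon) — no Condorcet loser.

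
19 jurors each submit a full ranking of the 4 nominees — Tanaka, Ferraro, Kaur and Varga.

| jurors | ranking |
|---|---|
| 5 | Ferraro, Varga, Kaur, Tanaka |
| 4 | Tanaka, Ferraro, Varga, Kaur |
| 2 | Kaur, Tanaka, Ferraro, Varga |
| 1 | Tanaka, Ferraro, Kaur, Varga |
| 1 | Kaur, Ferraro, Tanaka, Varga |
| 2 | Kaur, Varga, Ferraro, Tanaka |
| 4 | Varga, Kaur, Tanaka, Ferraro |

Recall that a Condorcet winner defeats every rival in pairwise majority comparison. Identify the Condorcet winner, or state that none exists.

none

Pairwise majorities:
Tanaka–Ferraro: Tanaka 11–8.
Tanaka vs Kaur: Kaur wins 14–5.
Tanaka–Varga: Varga 11–8.
Ferraro–Kaur: Ferraro 10–9.
Ferraro vs Varga: Ferraro, 13–6.
Kaur vs Varga: Varga, 13–6.
Each nominee drops at least one matchup (Tanaka loses to Kaur; Ferraro loses to Tanaka; Kaur loses to Ferraro; Varga loses to Ferraro); the cycle Tanaka > Ferraro > Kaur > Tanaka rules out a Condorcet winner.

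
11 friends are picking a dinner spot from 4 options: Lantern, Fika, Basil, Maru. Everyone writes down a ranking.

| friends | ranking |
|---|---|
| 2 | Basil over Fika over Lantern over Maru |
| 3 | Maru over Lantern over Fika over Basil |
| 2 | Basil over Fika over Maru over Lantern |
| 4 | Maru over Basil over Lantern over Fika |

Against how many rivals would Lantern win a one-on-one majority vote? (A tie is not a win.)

Lantern against each rival (11 friends):
Lantern vs Fika: 3+4 = 7 for Lantern, 4 for Fika — Lantern by 7–4.
Lantern vs Basil: Basil wins 8–3.
Lantern vs Maru: Maru wins 9–2.
Lantern beats Fika; loses to Basil, Maru — 1 pairwise win.

1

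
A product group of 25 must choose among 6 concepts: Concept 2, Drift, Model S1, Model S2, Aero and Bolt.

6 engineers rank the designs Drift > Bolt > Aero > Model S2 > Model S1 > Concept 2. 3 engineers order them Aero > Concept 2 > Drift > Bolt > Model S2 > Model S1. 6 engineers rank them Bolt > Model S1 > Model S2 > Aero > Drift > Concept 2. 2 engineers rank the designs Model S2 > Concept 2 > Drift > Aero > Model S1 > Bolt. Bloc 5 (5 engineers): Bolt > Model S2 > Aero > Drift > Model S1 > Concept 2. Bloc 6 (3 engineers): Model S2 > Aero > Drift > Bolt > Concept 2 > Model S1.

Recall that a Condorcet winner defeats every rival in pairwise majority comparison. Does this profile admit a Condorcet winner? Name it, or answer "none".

none

Head-to-head results (25 engineers):
Concept 2–Drift: Drift 20–5.
Concept 2–Model S1: Model S1 17–8.
Concept 2 vs Model S2: Model S2 wins 22–3.
Concept 2 vs Aero: Aero wins 23–2.
Concept 2 vs Bolt: Bolt wins 20–5.
Drift vs Model S1: Drift, 19–6.
Drift–Model S2: Model S2 16–9.
Drift vs Aero: Aero wins 17–8.
Drift–Bolt: Drift 14–11.
Model S1 vs Model S2: Model S2, 19–6.
Model S1 vs Aero: Aero wins 19–6.
Model S1–Bolt: Bolt 23–2.
Model S2–Aero: Model S2 16–9.
Model S2–Bolt: Bolt 20–5.
Aero vs Bolt: Bolt, 17–8.
Each design drops at least one matchup (Concept 2 loses to Drift; Drift loses to Model S2; Model S1 loses to Drift; Model S2 loses to Bolt; Aero loses to Model S2; Bolt loses to Drift); the cycle Drift beats Bolt beats Model S2 beats Drift rules out a Condorcet winner.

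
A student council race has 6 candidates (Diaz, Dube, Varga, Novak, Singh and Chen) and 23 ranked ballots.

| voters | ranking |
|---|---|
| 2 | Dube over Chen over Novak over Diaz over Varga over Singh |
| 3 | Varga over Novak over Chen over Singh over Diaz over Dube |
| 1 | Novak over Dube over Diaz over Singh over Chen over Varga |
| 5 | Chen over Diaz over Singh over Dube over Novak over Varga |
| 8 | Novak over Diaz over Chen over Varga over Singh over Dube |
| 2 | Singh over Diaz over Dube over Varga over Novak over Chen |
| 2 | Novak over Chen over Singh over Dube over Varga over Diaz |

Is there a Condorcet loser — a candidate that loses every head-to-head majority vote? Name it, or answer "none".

Head-to-head results (23 voters):
Diaz vs Dube: Diaz, 18–5.
Diaz vs Varga: 18 to 5, Diaz.
Diaz–Novak: Novak 16–7.
Diaz vs Singh: 2+1+5+8 = 16 for Diaz, 7 for Singh — Diaz by 16–7.
Diaz vs Chen: Diaz is ranked higher on 1+8+2 = 11 ballots, Chen on 12. Chen wins 12–11.
Dube vs Varga: Dube, 12–11.
Dube vs Novak: Novak wins 14–9.
Dube vs Singh: Singh wins 20–3.
Dube–Chen: Chen 18–5.
Varga vs Novak: 5 to 18, Novak.
Varga vs Singh: Varga, 13–10.
Varga vs Chen: Chen wins 18–5.
Novak vs Singh: Novak is ranked higher on 2+3+1+8+2 = 16 ballots, Singh on 7. Novak wins 16–7.
Novak vs Chen: 3+1+8+2+2 = 16 for Novak, 7 for Chen — Novak by 16–7.
Singh vs Chen: Singh is ranked higher on 1+2 = 3 ballots, Chen on 20. Chen wins 20–3.
No candidate is winless: Diaz beats Dube; Dube beats Varga; Varga beats Singh; Novak beats Diaz; Singh beats Dube; Chen beats Diaz. There is no Condorcet loser.

none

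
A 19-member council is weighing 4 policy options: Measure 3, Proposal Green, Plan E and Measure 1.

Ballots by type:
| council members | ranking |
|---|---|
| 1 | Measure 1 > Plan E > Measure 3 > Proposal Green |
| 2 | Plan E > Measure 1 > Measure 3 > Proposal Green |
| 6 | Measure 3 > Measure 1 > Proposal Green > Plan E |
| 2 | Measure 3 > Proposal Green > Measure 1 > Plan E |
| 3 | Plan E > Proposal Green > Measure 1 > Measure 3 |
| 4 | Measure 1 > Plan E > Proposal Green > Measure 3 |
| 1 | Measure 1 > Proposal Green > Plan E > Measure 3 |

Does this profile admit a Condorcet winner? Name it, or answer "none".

Measure 1

Pairwise majorities:
Measure 3 vs Proposal Green: 1+2+6+2 = 11 for Measure 3, 8 for Proposal Green — Measure 3 by 11–8.
Measure 3 vs Plan E: Measure 3 preferred on 6+2 = 8 ballots; Plan E wins 11–8.
Measure 3 vs Measure 1: Measure 3 preferred on 6+2 = 8 ballots; Measure 1 wins 11–8.
Proposal Green vs Plan E: 9 to 10, Plan E.
Proposal Green vs Measure 1: 2+3 = 5 for Proposal Green, 14 for Measure 1 — Measure 1 by 14–5.
Plan E vs Measure 1: 2+3 = 5 for Plan E, 14 for Measure 1 — Measure 1 by 14–5.
Only Measure 1 has no losses; Measure 1 is the Condorcet winner.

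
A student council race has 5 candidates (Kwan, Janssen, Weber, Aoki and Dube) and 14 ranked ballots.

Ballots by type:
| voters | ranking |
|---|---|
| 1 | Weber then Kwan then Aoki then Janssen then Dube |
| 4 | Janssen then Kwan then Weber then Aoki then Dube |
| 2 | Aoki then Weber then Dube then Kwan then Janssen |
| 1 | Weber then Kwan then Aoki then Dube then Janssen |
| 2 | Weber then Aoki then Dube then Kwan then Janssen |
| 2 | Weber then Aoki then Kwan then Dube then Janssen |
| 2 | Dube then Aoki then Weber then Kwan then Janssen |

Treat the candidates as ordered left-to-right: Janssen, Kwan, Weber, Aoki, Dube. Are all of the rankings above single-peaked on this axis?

yes

Axis positions: Janssen=1, Kwan=2, Weber=3, Aoki=4, Dube=5.
Type 1 (peak Weber at position 3): ranking walks positions 3-2-4-1-5, expanding outward from the peak — single-peaked.
Type 2 (peak Janssen at position 1): ranking walks positions 1-2-3-4-5, expanding outward from the peak — single-peaked.
Type 3 (peak Aoki at position 4): ranking walks positions 4-3-5-2-1, expanding outward from the peak — single-peaked.
Type 4 (peak Weber at position 3): ranking walks positions 3-2-4-5-1, expanding outward from the peak — single-peaked.
Type 5 (peak Weber at position 3): ranking walks positions 3-4-5-2-1, expanding outward from the peak — single-peaked.
Type 6 (peak Weber at position 3): ranking walks positions 3-4-2-5-1, expanding outward from the peak — single-peaked.
Type 7 (peak Dube at position 5): ranking walks positions 5-4-3-2-1, expanding outward from the peak — single-peaked.
Every ranking is single-peaked on this axis.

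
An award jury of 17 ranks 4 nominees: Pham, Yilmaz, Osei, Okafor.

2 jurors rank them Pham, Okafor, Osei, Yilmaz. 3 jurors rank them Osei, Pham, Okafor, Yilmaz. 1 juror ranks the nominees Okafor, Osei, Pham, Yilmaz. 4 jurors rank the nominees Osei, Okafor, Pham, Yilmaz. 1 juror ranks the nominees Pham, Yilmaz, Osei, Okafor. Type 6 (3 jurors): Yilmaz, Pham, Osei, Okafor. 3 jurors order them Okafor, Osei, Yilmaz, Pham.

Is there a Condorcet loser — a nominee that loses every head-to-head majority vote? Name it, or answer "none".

Head-to-head results (17 jurors):
Pham–Yilmaz: Pham 11–6.
Pham vs Osei: Pham is ranked higher on 2+1+3 = 6 ballots, Osei on 11. Osei wins 11–6.
Pham vs Okafor: Pham preferred on 2+3+1+3 = 9 ballots; Pham wins 9–8.
Yilmaz vs Osei: 4 to 13, Osei.
Yilmaz vs Okafor: Okafor wins 13–4.
Osei vs Okafor: 3+4+1+3 = 11 for Osei, 6 for Okafor — Osei by 11–6.
Yilmaz loses to every other nominee — it is the Condorcet loser.

Yilmaz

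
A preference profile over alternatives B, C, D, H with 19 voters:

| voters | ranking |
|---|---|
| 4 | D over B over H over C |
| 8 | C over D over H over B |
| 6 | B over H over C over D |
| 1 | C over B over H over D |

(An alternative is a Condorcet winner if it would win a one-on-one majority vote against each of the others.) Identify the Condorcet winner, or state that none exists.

Head-to-head results (19 voters):
B vs C: B is ranked higher on 4+6 = 10 ballots, C on 9. B wins 10–9.
B vs D: B is ranked higher on 6+1 = 7 ballots, D on 12. D wins 12–7.
B vs H: 11 to 8, B.
C vs D: C preferred on 8+6+1 = 15 ballots; C wins 15–4.
C vs H: 8+1 = 9 for C, 10 for H — H by 10–9.
D vs H: D preferred on 4+8 = 12 ballots; D wins 12–7.
Every alternative loses at least once (B loses to D; C loses to B; D loses to C; H loses to B). The majority relation contains the cycle B → C → D → B, so there is no Condorcet winner.

none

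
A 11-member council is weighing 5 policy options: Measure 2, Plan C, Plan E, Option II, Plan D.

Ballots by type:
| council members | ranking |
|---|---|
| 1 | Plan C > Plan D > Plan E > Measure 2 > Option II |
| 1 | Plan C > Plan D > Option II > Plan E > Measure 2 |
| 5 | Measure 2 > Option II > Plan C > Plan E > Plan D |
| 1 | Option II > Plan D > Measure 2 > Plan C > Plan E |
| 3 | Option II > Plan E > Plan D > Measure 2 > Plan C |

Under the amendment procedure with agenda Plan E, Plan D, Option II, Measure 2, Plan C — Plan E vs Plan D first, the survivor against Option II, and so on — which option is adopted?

Round 1: Plan E vs Plan D — 8–3, Plan E advances.
Round 2: Plan E vs Option II — 1–10, Option II advances.
Round 3: Option II vs Measure 2 — 5–6, Measure 2 advances.
Round 4: Measure 2 vs Plan C — 9–2, Measure 2 advances.
The agenda winner is Measure 2.

Measure 2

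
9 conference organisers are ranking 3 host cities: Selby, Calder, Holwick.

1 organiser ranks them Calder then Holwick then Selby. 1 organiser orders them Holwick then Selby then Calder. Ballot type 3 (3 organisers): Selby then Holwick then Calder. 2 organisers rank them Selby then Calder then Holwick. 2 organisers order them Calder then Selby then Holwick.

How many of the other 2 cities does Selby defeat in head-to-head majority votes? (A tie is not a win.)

2

Selby against each rival (9 organisers):
Selby–Calder: Selby 6–3.
Selby vs Holwick: Selby wins 7–2.
Selby beats Calder, Holwick — 2 pairwise wins.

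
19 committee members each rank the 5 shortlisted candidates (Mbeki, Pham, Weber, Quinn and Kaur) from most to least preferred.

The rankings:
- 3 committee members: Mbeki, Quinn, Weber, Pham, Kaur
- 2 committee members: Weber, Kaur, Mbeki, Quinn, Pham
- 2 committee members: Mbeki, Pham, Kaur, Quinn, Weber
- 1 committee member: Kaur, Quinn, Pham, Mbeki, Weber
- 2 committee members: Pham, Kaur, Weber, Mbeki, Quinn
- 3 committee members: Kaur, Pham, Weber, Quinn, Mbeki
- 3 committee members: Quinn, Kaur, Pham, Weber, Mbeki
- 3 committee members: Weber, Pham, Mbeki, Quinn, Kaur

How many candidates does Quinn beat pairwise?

0

Quinn against each rival (19 committee members):
Quinn vs Mbeki: 1+3+3 = 7 for Quinn, 12 for Mbeki — Mbeki by 12–7.
Quinn vs Pham: Quinn preferred on 3+2+1+3 = 9 ballots; Pham wins 10–9.
Quinn vs Weber: Weber wins 10–9.
Quinn–Kaur: Kaur 10–9.
Quinn beats no one; loses to Mbeki, Pham, Weber, Kaur — 0 pairwise wins.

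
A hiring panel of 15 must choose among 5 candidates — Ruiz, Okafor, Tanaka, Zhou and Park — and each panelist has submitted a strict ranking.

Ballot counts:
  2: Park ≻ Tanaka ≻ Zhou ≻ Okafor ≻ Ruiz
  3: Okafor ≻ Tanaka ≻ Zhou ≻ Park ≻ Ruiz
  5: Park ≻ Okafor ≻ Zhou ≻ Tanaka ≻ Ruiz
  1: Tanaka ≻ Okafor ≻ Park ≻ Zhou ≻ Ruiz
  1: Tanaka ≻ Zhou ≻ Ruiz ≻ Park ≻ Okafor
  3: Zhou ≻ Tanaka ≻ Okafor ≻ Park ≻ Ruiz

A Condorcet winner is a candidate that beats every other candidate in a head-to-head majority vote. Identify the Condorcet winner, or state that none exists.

none

Pairwise majorities:
Ruiz–Okafor: Okafor 14–1.
Ruiz vs Tanaka: Tanaka wins 15–0.
Ruiz vs Zhou: Zhou, 15–0.
Ruiz–Park: Park 14–1.
Okafor–Tanaka: Okafor 8–7.
Okafor–Zhou: Okafor 9–6.
Okafor vs Park: Park, 8–7.
Tanaka vs Zhou: Zhou wins 8–7.
Tanaka–Park: Tanaka 8–7.
Zhou vs Park: Park wins 8–7.
Every candidate loses at least once (Ruiz loses to Okafor; Okafor loses to Park; Tanaka loses to Okafor; Zhou loses to Okafor; Park loses to Tanaka). The majority relation contains the cycle Okafor beats Tanaka beats Park beats Okafor, so there is no Condorcet winner.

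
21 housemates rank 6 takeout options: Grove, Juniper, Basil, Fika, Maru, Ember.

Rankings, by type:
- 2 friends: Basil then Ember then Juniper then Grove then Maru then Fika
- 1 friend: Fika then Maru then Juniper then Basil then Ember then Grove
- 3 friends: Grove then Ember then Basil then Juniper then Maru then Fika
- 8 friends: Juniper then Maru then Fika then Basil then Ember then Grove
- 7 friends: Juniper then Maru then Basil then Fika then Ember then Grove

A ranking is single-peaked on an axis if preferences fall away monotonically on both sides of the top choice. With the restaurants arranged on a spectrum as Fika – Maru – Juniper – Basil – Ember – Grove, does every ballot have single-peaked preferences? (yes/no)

Axis positions: Fika=1, Maru=2, Juniper=3, Basil=4, Ember=5, Grove=6.
Type 1 (peak Basil at position 4): ranking walks positions 4-5-3-6-2-1, expanding outward from the peak — single-peaked.
Type 2 (peak Fika at position 1): ranking walks positions 1-2-3-4-5-6, expanding outward from the peak — single-peaked.
Type 3 (peak Grove at position 6): ranking walks positions 6-5-4-3-2-1, expanding outward from the peak — single-peaked.
Type 4 (peak Juniper at position 3): ranking walks positions 3-2-1-4-5-6, expanding outward from the peak — single-peaked.
Type 5 (peak Juniper at position 3): ranking walks positions 3-2-4-1-5-6, expanding outward from the peak — single-peaked.
Every ranking is single-peaked on this axis.

yes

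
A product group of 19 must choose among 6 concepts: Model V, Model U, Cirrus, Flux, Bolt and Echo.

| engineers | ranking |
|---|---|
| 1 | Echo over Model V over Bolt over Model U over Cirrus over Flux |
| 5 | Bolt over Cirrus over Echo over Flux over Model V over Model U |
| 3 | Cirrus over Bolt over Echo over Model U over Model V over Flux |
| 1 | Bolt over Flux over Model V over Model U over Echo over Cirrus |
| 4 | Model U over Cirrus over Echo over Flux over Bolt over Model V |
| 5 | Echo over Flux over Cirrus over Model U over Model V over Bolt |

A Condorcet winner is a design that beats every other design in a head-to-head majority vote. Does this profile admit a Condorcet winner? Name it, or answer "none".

Pairwise majorities:
Model V vs Model U: Model U, 12–7.
Model V–Cirrus: Cirrus 17–2.
Model V–Flux: Flux 15–4.
Model V vs Bolt: Bolt, 13–6.
Model V vs Echo: Echo, 18–1.
Model U vs Cirrus: Cirrus wins 13–6.
Model U vs Flux: Flux wins 11–8.
Model U–Bolt: Bolt 10–9.
Model U vs Echo: Echo, 14–5.
Cirrus vs Flux: Cirrus wins 13–6.
Cirrus–Bolt: Cirrus 12–7.
Cirrus–Echo: Cirrus 12–7.
Flux vs Bolt: Bolt wins 10–9.
Flux–Echo: Echo 18–1.
Bolt vs Echo: Echo, 10–9.
Only Cirrus has no losses; Cirrus is the Condorcet winner.

Cirrus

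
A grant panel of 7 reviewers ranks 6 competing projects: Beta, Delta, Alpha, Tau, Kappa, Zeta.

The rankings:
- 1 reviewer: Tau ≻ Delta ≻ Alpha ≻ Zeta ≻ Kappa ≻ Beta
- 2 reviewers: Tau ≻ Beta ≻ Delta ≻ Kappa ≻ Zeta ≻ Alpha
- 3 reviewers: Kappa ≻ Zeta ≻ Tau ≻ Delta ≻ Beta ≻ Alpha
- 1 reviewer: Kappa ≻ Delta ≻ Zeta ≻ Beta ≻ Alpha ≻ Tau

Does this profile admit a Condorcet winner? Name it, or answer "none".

Kappa

Head-to-head results (7 reviewers):
Beta vs Delta: Delta, 5–2.
Beta vs Alpha: Beta wins 6–1.
Beta–Tau: Tau 6–1.
Beta vs Kappa: Kappa, 5–2.
Beta vs Zeta: Zeta wins 5–2.
Delta–Alpha: Delta 7–0.
Delta vs Tau: Tau, 6–1.
Delta vs Kappa: Kappa, 4–3.
Delta–Zeta: Delta 4–3.
Alpha vs Tau: Tau wins 6–1.
Alpha vs Kappa: Kappa wins 6–1.
Alpha vs Zeta: Zeta, 6–1.
Tau vs Kappa: Kappa wins 4–3.
Tau vs Zeta: Zeta, 4–3.
Kappa vs Zeta: Kappa wins 6–1.
Kappa defeats every rival head-to-head and is the Condorcet winner.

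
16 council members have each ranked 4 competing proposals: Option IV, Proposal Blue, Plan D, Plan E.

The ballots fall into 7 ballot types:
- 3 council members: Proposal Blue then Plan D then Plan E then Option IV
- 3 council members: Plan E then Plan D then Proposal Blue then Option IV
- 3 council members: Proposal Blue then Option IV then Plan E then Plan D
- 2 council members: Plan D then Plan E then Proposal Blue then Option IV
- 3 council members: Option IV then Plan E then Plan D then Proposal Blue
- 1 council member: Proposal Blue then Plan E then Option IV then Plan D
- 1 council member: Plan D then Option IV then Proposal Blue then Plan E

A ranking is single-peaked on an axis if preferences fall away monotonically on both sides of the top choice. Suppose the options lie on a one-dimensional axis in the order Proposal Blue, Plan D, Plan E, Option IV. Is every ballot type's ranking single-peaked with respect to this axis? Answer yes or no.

no

Axis positions: Proposal Blue=1, Plan D=2, Plan E=3, Option IV=4.
Ballot type 1 (peak Proposal Blue at position 1): ranking walks positions 1-2-3-4, expanding outward from the peak — single-peaked.
Ballot type 2 (peak Plan E at position 3): ranking walks positions 3-2-1-4, expanding outward from the peak — single-peaked.
Ballot type 3: ranking walks positions 1-4-3-2; Option IV is ranked above Plan D even though Plan D lies between Option IV and the peak Proposal Blue on the axis — preferences dip and rise again. Not single-peaked.
Ballot type 4 (peak Plan D at position 2): ranking walks positions 2-3-1-4, expanding outward from the peak — single-peaked.
Ballot type 5 (peak Option IV at position 4): ranking walks positions 4-3-2-1, expanding outward from the peak — single-peaked.
Ballot type 6: ranking walks positions 1-3-4-2; Plan E is ranked above Plan D even though Plan D lies between Plan E and the peak Proposal Blue on the axis — preferences dip and rise again. Not single-peaked.
Ballot type 7: ranking walks positions 2-4-1-3; Option IV is ranked above Plan E even though Plan E lies between Option IV and the peak Plan D on the axis — preferences dip and rise again. Not single-peaked.
Ballot type 3 violates single-peakedness, so the profile is not single-peaked on this axis.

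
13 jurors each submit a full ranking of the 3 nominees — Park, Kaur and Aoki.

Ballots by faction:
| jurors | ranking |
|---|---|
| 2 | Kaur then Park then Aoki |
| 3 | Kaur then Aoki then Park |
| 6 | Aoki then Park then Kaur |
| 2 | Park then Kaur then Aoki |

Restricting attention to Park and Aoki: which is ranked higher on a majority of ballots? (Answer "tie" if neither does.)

Aoki

Ballots ranking Park above Aoki: 2 + 2 = 4.
Ballots ranking Aoki above Park: 13 − 4 = 9.
Aoki wins the head-to-head 9–4.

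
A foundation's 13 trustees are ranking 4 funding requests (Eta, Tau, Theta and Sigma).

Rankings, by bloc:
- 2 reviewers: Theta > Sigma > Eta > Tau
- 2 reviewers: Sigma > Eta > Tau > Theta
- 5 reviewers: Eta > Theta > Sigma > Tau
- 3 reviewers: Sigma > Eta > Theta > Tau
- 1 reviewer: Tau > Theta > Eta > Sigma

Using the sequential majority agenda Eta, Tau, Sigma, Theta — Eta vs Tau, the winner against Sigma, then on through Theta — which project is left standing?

Round 1: Eta vs Tau — 12–1, Eta advances.
Round 2: Eta vs Sigma — 6–7, Sigma advances.
Round 3: Sigma vs Theta — 5–8, Theta advances.
Theta survives the agenda.

Theta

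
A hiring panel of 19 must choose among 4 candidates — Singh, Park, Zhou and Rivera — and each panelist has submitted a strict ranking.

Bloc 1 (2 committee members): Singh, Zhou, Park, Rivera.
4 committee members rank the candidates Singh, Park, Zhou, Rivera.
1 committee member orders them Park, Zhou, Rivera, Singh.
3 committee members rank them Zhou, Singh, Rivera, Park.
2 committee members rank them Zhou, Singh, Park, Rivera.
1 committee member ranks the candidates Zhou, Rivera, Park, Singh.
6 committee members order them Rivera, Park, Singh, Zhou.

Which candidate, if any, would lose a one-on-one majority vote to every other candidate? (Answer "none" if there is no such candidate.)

none

Head-to-head results (19 committee members):
Singh vs Park: 11 to 8, Singh.
Singh vs Zhou: 2+4+6 = 12 for Singh, 7 for Zhou — Singh by 12–7.
Singh vs Rivera: Singh wins 11–8.
Park vs Zhou: Park wins 11–8.
Park vs Rivera: Rivera wins 10–9.
Zhou vs Rivera: Zhou preferred on 2+4+1+3+2+1 = 13 ballots; Zhou wins 13–6.
Each candidate has at least one pairwise win (Singh beats Park; Park beats Zhou; Zhou beats Rivera; Rivera beats Park) — no Condorcet loser.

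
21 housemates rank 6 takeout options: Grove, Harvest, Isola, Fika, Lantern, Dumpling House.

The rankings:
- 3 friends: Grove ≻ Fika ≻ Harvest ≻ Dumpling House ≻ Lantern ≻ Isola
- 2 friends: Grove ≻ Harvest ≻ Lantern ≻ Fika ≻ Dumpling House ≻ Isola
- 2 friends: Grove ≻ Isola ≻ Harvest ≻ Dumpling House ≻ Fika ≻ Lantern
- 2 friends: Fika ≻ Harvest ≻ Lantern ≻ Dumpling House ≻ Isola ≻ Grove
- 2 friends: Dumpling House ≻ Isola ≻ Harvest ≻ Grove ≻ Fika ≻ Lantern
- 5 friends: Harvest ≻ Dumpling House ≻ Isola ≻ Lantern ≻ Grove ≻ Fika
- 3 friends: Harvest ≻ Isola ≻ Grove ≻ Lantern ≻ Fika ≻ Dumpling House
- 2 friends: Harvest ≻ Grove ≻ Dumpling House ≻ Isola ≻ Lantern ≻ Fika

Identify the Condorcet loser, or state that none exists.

Pairwise majorities:
Grove vs Harvest: Harvest wins 14–7.
Grove vs Isola: Isola, 12–9.
Grove vs Fika: Grove preferred on 19 ballots; Grove wins 19–2.
Grove vs Lantern: 3+2+2+2+3+2 = 14 for Grove, 7 for Lantern — Grove by 14–7.
Grove–Dumpling House: Grove 12–9.
Harvest vs Isola: Harvest wins 17–4.
Harvest vs Fika: 16 to 5, Harvest.
Harvest vs Lantern: 21 to 0, Harvest.
Harvest vs Dumpling House: Harvest is ranked higher on 19 ballots, Dumpling House on 2. Harvest wins 19–2.
Isola vs Fika: Isola wins 14–7.
Isola vs Lantern: Isola wins 14–7.
Isola vs Dumpling House: Isola is ranked higher on 2+3 = 5 ballots, Dumpling House on 16. Dumpling House wins 16–5.
Fika vs Lantern: Lantern, 12–9.
Fika vs Dumpling House: Dumpling House wins 11–10.
Lantern–Dumpling House: Dumpling House 14–7.
Fika is beaten in every head-to-head and is the Condorcet loser.

Fika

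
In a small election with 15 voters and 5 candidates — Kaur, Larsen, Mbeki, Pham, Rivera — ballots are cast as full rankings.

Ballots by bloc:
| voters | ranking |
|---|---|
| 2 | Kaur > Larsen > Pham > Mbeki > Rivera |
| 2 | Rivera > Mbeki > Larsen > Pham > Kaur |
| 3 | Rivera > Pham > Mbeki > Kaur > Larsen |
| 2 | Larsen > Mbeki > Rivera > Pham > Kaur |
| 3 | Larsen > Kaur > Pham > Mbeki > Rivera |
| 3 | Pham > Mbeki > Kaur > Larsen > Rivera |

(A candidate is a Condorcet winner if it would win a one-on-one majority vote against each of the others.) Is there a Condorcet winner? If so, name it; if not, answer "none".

none

Head-to-head results (15 voters):
Kaur vs Larsen: 8 to 7, Kaur.
Kaur vs Mbeki: Kaur preferred on 2+3 = 5 ballots; Mbeki wins 10–5.
Kaur vs Pham: Kaur preferred on 2+3 = 5 ballots; Pham wins 10–5.
Kaur vs Rivera: 2+3+3 = 8 for Kaur, 7 for Rivera — Kaur by 8–7.
Larsen vs Mbeki: 2+2+3 = 7 for Larsen, 8 for Mbeki — Mbeki by 8–7.
Larsen vs Pham: Larsen is ranked higher on 2+2+2+3 = 9 ballots, Pham on 6. Larsen wins 9–6.
Larsen vs Rivera: Larsen preferred on 2+2+3+3 = 10 ballots; Larsen wins 10–5.
Mbeki vs Pham: Mbeki preferred on 2+2 = 4 ballots; Pham wins 11–4.
Mbeki vs Rivera: 2+2+3+3 = 10 for Mbeki, 5 for Rivera — Mbeki by 10–5.
Pham vs Rivera: 2+3+3 = 8 for Pham, 7 for Rivera — Pham by 8–7.
Every candidate loses at least once (Kaur loses to Mbeki; Larsen loses to Kaur; Mbeki loses to Pham; Pham loses to Larsen; Rivera loses to Kaur). The majority relation contains the cycle Kaur > Larsen > Pham > Kaur, so there is no Condorcet winner.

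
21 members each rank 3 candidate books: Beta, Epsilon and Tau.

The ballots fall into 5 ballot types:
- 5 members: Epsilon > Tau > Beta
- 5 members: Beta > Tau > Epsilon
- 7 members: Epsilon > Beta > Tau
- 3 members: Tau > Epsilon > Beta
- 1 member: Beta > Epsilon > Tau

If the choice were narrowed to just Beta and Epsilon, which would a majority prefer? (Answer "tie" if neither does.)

Ballots ranking Beta above Epsilon: 5 + 1 = 6.
Ballots ranking Epsilon above Beta: 21 − 6 = 15.
Epsilon wins the head-to-head 15–6.

Epsilon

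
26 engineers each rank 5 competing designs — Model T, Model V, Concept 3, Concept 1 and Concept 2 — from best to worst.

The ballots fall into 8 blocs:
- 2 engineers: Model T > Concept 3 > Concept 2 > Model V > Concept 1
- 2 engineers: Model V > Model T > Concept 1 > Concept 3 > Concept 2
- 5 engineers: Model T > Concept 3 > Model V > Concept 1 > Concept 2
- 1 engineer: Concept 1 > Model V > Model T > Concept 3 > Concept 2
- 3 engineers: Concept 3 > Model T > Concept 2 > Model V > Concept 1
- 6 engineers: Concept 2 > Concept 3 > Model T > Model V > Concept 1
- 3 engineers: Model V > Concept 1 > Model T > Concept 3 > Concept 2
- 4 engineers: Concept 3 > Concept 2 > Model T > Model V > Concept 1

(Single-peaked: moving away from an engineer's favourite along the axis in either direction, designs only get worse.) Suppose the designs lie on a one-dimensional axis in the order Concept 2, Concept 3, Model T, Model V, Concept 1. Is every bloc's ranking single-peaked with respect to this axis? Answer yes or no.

Axis positions: Concept 2=1, Concept 3=2, Model T=3, Model V=4, Concept 1=5.
Bloc 1 (peak Model T at position 3): ranking walks positions 3-2-1-4-5, expanding outward from the peak — single-peaked.
Bloc 2 (peak Model V at position 4): ranking walks positions 4-3-5-2-1, expanding outward from the peak — single-peaked.
Bloc 3 (peak Model T at position 3): ranking walks positions 3-2-4-5-1, expanding outward from the peak — single-peaked.
Bloc 4 (peak Concept 1 at position 5): ranking walks positions 5-4-3-2-1, expanding outward from the peak — single-peaked.
Bloc 5 (peak Concept 3 at position 2): ranking walks positions 2-3-1-4-5, expanding outward from the peak — single-peaked.
Bloc 6 (peak Concept 2 at position 1): ranking walks positions 1-2-3-4-5, expanding outward from the peak — single-peaked.
Bloc 7 (peak Model V at position 4): ranking walks positions 4-5-3-2-1, expanding outward from the peak — single-peaked.
Bloc 8 (peak Concept 3 at position 2): ranking walks positions 2-1-3-4-5, expanding outward from the peak — single-peaked.
Every ranking is single-peaked on this axis.

yes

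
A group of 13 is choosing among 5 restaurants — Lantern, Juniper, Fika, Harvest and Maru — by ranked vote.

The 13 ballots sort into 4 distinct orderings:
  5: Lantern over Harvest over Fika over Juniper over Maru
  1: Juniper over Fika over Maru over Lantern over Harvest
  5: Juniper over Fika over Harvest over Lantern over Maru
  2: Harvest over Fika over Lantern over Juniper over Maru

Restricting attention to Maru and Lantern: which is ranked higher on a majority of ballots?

Lantern

Ballots ranking Maru above Lantern: 1.
Ballots ranking Lantern above Maru: 13 − 1 = 12.
Lantern wins the head-to-head 12–1.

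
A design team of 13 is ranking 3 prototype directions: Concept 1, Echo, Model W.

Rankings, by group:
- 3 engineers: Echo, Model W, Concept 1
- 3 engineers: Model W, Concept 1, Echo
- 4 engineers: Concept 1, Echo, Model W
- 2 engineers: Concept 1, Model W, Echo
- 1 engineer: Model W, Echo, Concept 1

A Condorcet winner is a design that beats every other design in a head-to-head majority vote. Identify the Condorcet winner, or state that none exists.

none

Head-to-head results (13 engineers):
Concept 1 vs Echo: Concept 1 wins 9–4.
Concept 1–Model W: Model W 7–6.
Echo vs Model W: 3+4 = 7 for Echo, 6 for Model W — Echo by 7–6.
Every design loses at least once (Concept 1 loses to Model W; Echo loses to Concept 1; Model W loses to Echo). The majority relation contains the cycle Concept 1 > Echo > Model W > Concept 1, so there is no Condorcet winner.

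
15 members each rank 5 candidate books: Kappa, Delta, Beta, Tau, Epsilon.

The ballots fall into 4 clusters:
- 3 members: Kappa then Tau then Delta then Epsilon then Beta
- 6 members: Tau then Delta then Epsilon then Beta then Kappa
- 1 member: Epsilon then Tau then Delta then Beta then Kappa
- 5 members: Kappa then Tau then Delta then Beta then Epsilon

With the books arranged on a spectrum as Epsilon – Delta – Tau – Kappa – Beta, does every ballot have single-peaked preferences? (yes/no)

Axis positions: Epsilon=1, Delta=2, Tau=3, Kappa=4, Beta=5.
Cluster 1 (peak Kappa at position 4): ranking walks positions 4-3-2-1-5, expanding outward from the peak — single-peaked.
Cluster 2: ranking walks positions 3-2-1-5-4; Beta is ranked above Kappa even though Kappa lies between Beta and the peak Tau on the axis — preferences dip and rise again. Not single-peaked.
Cluster 3: ranking walks positions 1-3-2-5-4; Tau is ranked above Delta even though Delta lies between Tau and the peak Epsilon on the axis — preferences dip and rise again. Not single-peaked.
Cluster 4 (peak Kappa at position 4): ranking walks positions 4-3-2-5-1, expanding outward from the peak — single-peaked.
Cluster 2 violates single-peakedness, so the profile is not single-peaked on this axis.

no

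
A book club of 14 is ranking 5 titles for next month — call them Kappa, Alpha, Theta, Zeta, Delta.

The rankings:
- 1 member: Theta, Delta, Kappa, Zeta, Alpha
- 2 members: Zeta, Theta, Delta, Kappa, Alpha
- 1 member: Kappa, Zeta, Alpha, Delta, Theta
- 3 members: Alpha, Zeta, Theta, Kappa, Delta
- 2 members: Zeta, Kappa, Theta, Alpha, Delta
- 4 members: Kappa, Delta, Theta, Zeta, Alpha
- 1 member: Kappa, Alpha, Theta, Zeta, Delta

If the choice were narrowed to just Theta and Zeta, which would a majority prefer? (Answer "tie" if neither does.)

Zeta

Ballots ranking Theta above Zeta: 1 + 4 + 1 = 6.
Ballots ranking Zeta above Theta: 14 − 6 = 8.
Zeta wins the head-to-head 8–6.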